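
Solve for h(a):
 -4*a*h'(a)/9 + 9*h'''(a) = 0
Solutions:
 h(a) = C1 + Integral(C2*airyai(6^(2/3)*a/9) + C3*airybi(6^(2/3)*a/9), a)


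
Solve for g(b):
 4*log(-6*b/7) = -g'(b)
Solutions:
 g(b) = C1 - 4*b*log(-b) + 4*b*(-log(6) + 1 + log(7))


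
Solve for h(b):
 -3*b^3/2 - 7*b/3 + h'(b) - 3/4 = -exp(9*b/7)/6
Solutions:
 h(b) = C1 + 3*b^4/8 + 7*b^2/6 + 3*b/4 - 7*exp(9*b/7)/54


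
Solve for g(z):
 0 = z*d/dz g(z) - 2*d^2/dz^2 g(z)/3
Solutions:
 g(z) = C1 + C2*erfi(sqrt(3)*z/2)


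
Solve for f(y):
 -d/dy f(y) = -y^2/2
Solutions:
 f(y) = C1 + y^3/6


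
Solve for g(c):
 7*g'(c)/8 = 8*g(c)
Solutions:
 g(c) = C1*exp(64*c/7)


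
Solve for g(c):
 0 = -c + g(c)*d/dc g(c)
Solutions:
 g(c) = -sqrt(C1 + c^2)
 g(c) = sqrt(C1 + c^2)


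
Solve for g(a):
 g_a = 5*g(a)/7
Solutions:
 g(a) = C1*exp(5*a/7)


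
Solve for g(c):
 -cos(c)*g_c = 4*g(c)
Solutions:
 g(c) = C1*(sin(c)^2 - 2*sin(c) + 1)/(sin(c)^2 + 2*sin(c) + 1)


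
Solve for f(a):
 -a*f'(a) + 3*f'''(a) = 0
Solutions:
 f(a) = C1 + Integral(C2*airyai(3^(2/3)*a/3) + C3*airybi(3^(2/3)*a/3), a)


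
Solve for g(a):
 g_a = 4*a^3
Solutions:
 g(a) = C1 + a^4


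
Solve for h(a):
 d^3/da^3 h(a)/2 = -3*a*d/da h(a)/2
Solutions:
 h(a) = C1 + Integral(C2*airyai(-3^(1/3)*a) + C3*airybi(-3^(1/3)*a), a)


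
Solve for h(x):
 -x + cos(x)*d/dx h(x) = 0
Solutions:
 h(x) = C1 + Integral(x/cos(x), x)


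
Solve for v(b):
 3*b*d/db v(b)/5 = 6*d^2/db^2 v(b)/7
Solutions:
 v(b) = C1 + C2*erfi(sqrt(35)*b/10)


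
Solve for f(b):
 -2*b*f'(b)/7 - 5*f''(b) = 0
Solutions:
 f(b) = C1 + C2*erf(sqrt(35)*b/35)


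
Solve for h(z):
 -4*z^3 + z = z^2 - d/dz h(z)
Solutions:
 h(z) = C1 + z^4 + z^3/3 - z^2/2


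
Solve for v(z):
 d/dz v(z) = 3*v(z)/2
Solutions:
 v(z) = C1*exp(3*z/2)


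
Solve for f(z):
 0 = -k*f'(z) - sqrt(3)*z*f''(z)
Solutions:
 f(z) = C1 + z^(-sqrt(3)*re(k)/3 + 1)*(C2*sin(sqrt(3)*log(z)*Abs(im(k))/3) + C3*cos(sqrt(3)*log(z)*im(k)/3))


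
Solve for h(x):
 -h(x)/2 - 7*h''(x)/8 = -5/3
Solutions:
 h(x) = C1*sin(2*sqrt(7)*x/7) + C2*cos(2*sqrt(7)*x/7) + 10/3


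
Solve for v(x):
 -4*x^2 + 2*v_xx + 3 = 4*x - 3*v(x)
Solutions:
 v(x) = C1*sin(sqrt(6)*x/2) + C2*cos(sqrt(6)*x/2) + 4*x^2/3 + 4*x/3 - 25/9


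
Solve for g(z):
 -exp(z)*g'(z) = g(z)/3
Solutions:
 g(z) = C1*exp(exp(-z)/3)


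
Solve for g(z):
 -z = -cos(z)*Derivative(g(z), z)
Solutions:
 g(z) = C1 + Integral(z/cos(z), z)


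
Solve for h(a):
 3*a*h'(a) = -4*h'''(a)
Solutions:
 h(a) = C1 + Integral(C2*airyai(-6^(1/3)*a/2) + C3*airybi(-6^(1/3)*a/2), a)


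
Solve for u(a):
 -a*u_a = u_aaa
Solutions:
 u(a) = C1 + Integral(C2*airyai(-a) + C3*airybi(-a), a)


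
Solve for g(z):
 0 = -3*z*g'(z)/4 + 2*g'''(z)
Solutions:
 g(z) = C1 + Integral(C2*airyai(3^(1/3)*z/2) + C3*airybi(3^(1/3)*z/2), z)


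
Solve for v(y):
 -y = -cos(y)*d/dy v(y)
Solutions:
 v(y) = C1 + Integral(y/cos(y), y)


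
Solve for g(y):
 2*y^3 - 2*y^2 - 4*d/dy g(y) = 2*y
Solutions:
 g(y) = C1 + y^4/8 - y^3/6 - y^2/4


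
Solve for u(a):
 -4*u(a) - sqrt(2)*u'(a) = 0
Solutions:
 u(a) = C1*exp(-2*sqrt(2)*a)


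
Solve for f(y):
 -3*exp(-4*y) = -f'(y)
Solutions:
 f(y) = C1 - 3*exp(-4*y)/4


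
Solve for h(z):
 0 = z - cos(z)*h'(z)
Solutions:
 h(z) = C1 + Integral(z/cos(z), z)


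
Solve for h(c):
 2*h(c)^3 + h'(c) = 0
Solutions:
 h(c) = -sqrt(2)*sqrt(-1/(C1 - 2*c))/2
 h(c) = sqrt(2)*sqrt(-1/(C1 - 2*c))/2


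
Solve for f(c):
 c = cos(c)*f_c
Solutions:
 f(c) = C1 + Integral(c/cos(c), c)


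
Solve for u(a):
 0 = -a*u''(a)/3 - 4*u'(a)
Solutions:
 u(a) = C1 + C2/a^11


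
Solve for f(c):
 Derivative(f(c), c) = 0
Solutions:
 f(c) = C1


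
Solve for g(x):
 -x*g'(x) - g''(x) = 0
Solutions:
 g(x) = C1 + C2*erf(sqrt(2)*x/2)


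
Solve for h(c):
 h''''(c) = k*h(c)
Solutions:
 h(c) = C1*exp(-c*k^(1/4)) + C2*exp(c*k^(1/4)) + C3*exp(-I*c*k^(1/4)) + C4*exp(I*c*k^(1/4))


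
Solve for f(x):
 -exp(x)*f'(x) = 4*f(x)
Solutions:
 f(x) = C1*exp(4*exp(-x))


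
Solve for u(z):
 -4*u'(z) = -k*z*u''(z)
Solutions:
 u(z) = C1 + z^(((re(k) + 4)*re(k) + im(k)^2)/(re(k)^2 + im(k)^2))*(C2*sin(4*log(z)*Abs(im(k))/(re(k)^2 + im(k)^2)) + C3*cos(4*log(z)*im(k)/(re(k)^2 + im(k)^2)))


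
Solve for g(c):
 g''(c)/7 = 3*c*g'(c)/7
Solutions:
 g(c) = C1 + C2*erfi(sqrt(6)*c/2)


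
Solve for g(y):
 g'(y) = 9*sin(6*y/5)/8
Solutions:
 g(y) = C1 - 15*cos(6*y/5)/16


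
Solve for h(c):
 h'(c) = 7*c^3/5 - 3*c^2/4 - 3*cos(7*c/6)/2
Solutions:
 h(c) = C1 + 7*c^4/20 - c^3/4 - 9*sin(7*c/6)/7


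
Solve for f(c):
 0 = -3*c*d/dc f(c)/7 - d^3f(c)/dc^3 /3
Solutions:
 f(c) = C1 + Integral(C2*airyai(-21^(2/3)*c/7) + C3*airybi(-21^(2/3)*c/7), c)


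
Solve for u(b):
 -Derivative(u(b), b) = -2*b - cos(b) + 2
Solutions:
 u(b) = C1 + b^2 - 2*b + sin(b)


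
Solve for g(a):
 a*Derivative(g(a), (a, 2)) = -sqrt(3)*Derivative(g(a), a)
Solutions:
 g(a) = C1 + C2*a^(1 - sqrt(3))


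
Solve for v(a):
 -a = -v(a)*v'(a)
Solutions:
 v(a) = -sqrt(C1 + a^2)
 v(a) = sqrt(C1 + a^2)


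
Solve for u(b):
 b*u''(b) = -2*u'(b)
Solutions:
 u(b) = C1 + C2/b


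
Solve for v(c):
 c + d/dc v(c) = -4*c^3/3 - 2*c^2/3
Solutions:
 v(c) = C1 - c^4/3 - 2*c^3/9 - c^2/2


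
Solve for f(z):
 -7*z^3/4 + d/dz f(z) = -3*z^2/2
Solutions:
 f(z) = C1 + 7*z^4/16 - z^3/2


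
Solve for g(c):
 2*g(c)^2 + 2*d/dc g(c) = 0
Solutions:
 g(c) = 1/(C1 + c)


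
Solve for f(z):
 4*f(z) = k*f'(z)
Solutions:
 f(z) = C1*exp(4*z/k)


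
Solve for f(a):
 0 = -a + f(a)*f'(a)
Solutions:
 f(a) = -sqrt(C1 + a^2)
 f(a) = sqrt(C1 + a^2)


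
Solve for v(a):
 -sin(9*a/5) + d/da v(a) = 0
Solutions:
 v(a) = C1 - 5*cos(9*a/5)/9


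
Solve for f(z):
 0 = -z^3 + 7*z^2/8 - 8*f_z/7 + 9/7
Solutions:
 f(z) = C1 - 7*z^4/32 + 49*z^3/192 + 9*z/8


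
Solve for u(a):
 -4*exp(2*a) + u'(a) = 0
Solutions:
 u(a) = C1 + 2*exp(2*a)


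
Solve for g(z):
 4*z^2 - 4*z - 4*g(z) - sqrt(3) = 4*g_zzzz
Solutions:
 g(z) = z^2 - z + (C1*sin(sqrt(2)*z/2) + C2*cos(sqrt(2)*z/2))*exp(-sqrt(2)*z/2) + (C3*sin(sqrt(2)*z/2) + C4*cos(sqrt(2)*z/2))*exp(sqrt(2)*z/2) - sqrt(3)/4


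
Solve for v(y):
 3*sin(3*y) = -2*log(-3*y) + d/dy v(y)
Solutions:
 v(y) = C1 + 2*y*log(-y) - 2*y + 2*y*log(3) - cos(3*y)


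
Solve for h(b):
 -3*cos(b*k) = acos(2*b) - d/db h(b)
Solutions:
 h(b) = C1 + b*acos(2*b) - sqrt(1 - 4*b^2)/2 + 3*Piecewise((sin(b*k)/k, Ne(k, 0)), (b, True))


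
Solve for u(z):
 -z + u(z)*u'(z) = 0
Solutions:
 u(z) = -sqrt(C1 + z^2)
 u(z) = sqrt(C1 + z^2)


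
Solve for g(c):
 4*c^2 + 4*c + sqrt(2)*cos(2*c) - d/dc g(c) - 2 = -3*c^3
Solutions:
 g(c) = C1 + 3*c^4/4 + 4*c^3/3 + 2*c^2 - 2*c + sqrt(2)*sin(2*c)/2


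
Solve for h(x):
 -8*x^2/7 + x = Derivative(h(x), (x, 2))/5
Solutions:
 h(x) = C1 + C2*x - 10*x^4/21 + 5*x^3/6


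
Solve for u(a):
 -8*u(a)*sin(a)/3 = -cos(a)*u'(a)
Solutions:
 u(a) = C1/cos(a)^(8/3)


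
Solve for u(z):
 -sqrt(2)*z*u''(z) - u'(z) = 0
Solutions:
 u(z) = C1 + C2*z^(1 - sqrt(2)/2)


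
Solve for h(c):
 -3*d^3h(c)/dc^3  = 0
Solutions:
 h(c) = C1 + C2*c + C3*c^2


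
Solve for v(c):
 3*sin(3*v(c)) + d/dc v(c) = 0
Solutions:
 v(c) = -acos((-C1 - exp(18*c))/(C1 - exp(18*c)))/3 + 2*pi/3
 v(c) = acos((-C1 - exp(18*c))/(C1 - exp(18*c)))/3


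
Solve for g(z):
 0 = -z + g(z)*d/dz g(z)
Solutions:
 g(z) = -sqrt(C1 + z^2)
 g(z) = sqrt(C1 + z^2)


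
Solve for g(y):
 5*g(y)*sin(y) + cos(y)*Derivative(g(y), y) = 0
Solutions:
 g(y) = C1*cos(y)^5


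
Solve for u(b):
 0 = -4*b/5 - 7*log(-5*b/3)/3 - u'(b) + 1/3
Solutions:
 u(b) = C1 - 2*b^2/5 - 7*b*log(-b)/3 + b*(-7*log(5) + 7*log(3) + 8)/3


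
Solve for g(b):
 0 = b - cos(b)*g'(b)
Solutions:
 g(b) = C1 + Integral(b/cos(b), b)


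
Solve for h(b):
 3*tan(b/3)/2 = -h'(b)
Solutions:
 h(b) = C1 + 9*log(cos(b/3))/2


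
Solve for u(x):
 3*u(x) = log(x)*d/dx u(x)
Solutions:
 u(x) = C1*exp(3*li(x))


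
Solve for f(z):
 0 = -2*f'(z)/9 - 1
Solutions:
 f(z) = C1 - 9*z/2


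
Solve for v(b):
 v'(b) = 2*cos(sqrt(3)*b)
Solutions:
 v(b) = C1 + 2*sqrt(3)*sin(sqrt(3)*b)/3


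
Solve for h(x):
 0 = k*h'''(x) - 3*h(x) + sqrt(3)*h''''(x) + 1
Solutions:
 h(x) = C1*exp(x*(-sqrt(3)*k - sqrt(3)*sqrt(k^2 + 2*6^(2/3)*(-sqrt(3)*k^2 + sqrt(3*k^4 + 256*sqrt(3)))^(1/3) - 16*2^(1/3)*3^(5/6)/(-sqrt(3)*k^2 + sqrt(3*k^4 + 256*sqrt(3)))^(1/3)) + sqrt(6)*sqrt(k^3/sqrt(k^2 + 2*6^(2/3)*(-sqrt(3)*k^2 + sqrt(3*k^4 + 256*sqrt(3)))^(1/3) - 16*2^(1/3)*3^(5/6)/(-sqrt(3)*k^2 + sqrt(3*k^4 + 256*sqrt(3)))^(1/3)) + k^2 - 6^(2/3)*(-sqrt(3)*k^2 + sqrt(3*k^4 + 256*sqrt(3)))^(1/3) + 8*2^(1/3)*3^(5/6)/(-sqrt(3)*k^2 + sqrt(3*k^4 + 256*sqrt(3)))^(1/3)))/12) + C2*exp(x*(-sqrt(3)*k + sqrt(3)*sqrt(k^2 + 2*6^(2/3)*(-sqrt(3)*k^2 + sqrt(3*k^4 + 256*sqrt(3)))^(1/3) - 16*2^(1/3)*3^(5/6)/(-sqrt(3)*k^2 + sqrt(3*k^4 + 256*sqrt(3)))^(1/3)) - sqrt(6)*sqrt(-k^3/sqrt(k^2 + 2*6^(2/3)*(-sqrt(3)*k^2 + sqrt(3*k^4 + 256*sqrt(3)))^(1/3) - 16*2^(1/3)*3^(5/6)/(-sqrt(3)*k^2 + sqrt(3*k^4 + 256*sqrt(3)))^(1/3)) + k^2 - 6^(2/3)*(-sqrt(3)*k^2 + sqrt(3*k^4 + 256*sqrt(3)))^(1/3) + 8*2^(1/3)*3^(5/6)/(-sqrt(3)*k^2 + sqrt(3*k^4 + 256*sqrt(3)))^(1/3)))/12) + C3*exp(x*(-sqrt(3)*k + sqrt(3)*sqrt(k^2 + 2*6^(2/3)*(-sqrt(3)*k^2 + sqrt(3*k^4 + 256*sqrt(3)))^(1/3) - 16*2^(1/3)*3^(5/6)/(-sqrt(3)*k^2 + sqrt(3*k^4 + 256*sqrt(3)))^(1/3)) + sqrt(6)*sqrt(-k^3/sqrt(k^2 + 2*6^(2/3)*(-sqrt(3)*k^2 + sqrt(3*k^4 + 256*sqrt(3)))^(1/3) - 16*2^(1/3)*3^(5/6)/(-sqrt(3)*k^2 + sqrt(3*k^4 + 256*sqrt(3)))^(1/3)) + k^2 - 6^(2/3)*(-sqrt(3)*k^2 + sqrt(3*k^4 + 256*sqrt(3)))^(1/3) + 8*2^(1/3)*3^(5/6)/(-sqrt(3)*k^2 + sqrt(3*k^4 + 256*sqrt(3)))^(1/3)))/12) + C4*exp(-x*(sqrt(3)*k + sqrt(3)*sqrt(k^2 + 2*6^(2/3)*(-sqrt(3)*k^2 + sqrt(3*k^4 + 256*sqrt(3)))^(1/3) - 16*2^(1/3)*3^(5/6)/(-sqrt(3)*k^2 + sqrt(3*k^4 + 256*sqrt(3)))^(1/3)) + sqrt(6)*sqrt(k^3/sqrt(k^2 + 2*6^(2/3)*(-sqrt(3)*k^2 + sqrt(3*k^4 + 256*sqrt(3)))^(1/3) - 16*2^(1/3)*3^(5/6)/(-sqrt(3)*k^2 + sqrt(3*k^4 + 256*sqrt(3)))^(1/3)) + k^2 - 6^(2/3)*(-sqrt(3)*k^2 + sqrt(3*k^4 + 256*sqrt(3)))^(1/3) + 8*2^(1/3)*3^(5/6)/(-sqrt(3)*k^2 + sqrt(3*k^4 + 256*sqrt(3)))^(1/3)))/12) + 1/3


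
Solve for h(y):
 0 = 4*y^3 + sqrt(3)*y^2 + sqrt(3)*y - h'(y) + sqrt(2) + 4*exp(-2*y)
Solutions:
 h(y) = C1 + y^4 + sqrt(3)*y^3/3 + sqrt(3)*y^2/2 + sqrt(2)*y - 2*exp(-2*y)


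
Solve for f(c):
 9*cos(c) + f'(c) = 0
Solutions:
 f(c) = C1 - 9*sin(c)


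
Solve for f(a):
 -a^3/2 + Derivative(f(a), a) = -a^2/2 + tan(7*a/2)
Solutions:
 f(a) = C1 + a^4/8 - a^3/6 - 2*log(cos(7*a/2))/7


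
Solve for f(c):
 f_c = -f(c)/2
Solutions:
 f(c) = C1*exp(-c/2)


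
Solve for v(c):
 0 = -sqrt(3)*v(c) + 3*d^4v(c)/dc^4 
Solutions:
 v(c) = C1*exp(-3^(7/8)*c/3) + C2*exp(3^(7/8)*c/3) + C3*sin(3^(7/8)*c/3) + C4*cos(3^(7/8)*c/3)


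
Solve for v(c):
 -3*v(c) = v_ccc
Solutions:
 v(c) = C3*exp(-3^(1/3)*c) + (C1*sin(3^(5/6)*c/2) + C2*cos(3^(5/6)*c/2))*exp(3^(1/3)*c/2)


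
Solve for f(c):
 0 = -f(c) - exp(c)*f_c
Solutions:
 f(c) = C1*exp(exp(-c))


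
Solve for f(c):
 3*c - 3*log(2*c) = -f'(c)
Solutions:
 f(c) = C1 - 3*c^2/2 + 3*c*log(c) - 3*c + c*log(8)


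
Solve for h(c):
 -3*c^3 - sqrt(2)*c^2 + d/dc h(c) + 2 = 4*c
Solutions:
 h(c) = C1 + 3*c^4/4 + sqrt(2)*c^3/3 + 2*c^2 - 2*c


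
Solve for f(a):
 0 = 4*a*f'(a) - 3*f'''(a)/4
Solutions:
 f(a) = C1 + Integral(C2*airyai(2*2^(1/3)*3^(2/3)*a/3) + C3*airybi(2*2^(1/3)*3^(2/3)*a/3), a)


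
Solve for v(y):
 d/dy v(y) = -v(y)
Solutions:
 v(y) = C1*exp(-y)


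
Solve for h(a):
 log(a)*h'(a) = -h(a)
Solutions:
 h(a) = C1*exp(-li(a))


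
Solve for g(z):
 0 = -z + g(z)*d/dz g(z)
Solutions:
 g(z) = -sqrt(C1 + z^2)
 g(z) = sqrt(C1 + z^2)


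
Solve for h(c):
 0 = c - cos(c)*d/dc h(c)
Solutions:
 h(c) = C1 + Integral(c/cos(c), c)


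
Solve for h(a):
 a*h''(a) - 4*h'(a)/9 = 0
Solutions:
 h(a) = C1 + C2*a^(13/9)


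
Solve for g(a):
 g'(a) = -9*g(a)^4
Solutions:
 g(a) = (-3^(2/3) - 3*3^(1/6)*I)*(1/(C1 + 9*a))^(1/3)/6
 g(a) = (-3^(2/3) + 3*3^(1/6)*I)*(1/(C1 + 9*a))^(1/3)/6
 g(a) = (1/(C1 + 27*a))^(1/3)


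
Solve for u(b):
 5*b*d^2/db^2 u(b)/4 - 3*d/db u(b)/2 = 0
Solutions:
 u(b) = C1 + C2*b^(11/5)


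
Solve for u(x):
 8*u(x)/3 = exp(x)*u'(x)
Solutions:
 u(x) = C1*exp(-8*exp(-x)/3)


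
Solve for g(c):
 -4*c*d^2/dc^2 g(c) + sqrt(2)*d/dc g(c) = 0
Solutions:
 g(c) = C1 + C2*c^(sqrt(2)/4 + 1)


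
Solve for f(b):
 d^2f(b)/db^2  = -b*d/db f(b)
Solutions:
 f(b) = C1 + C2*erf(sqrt(2)*b/2)


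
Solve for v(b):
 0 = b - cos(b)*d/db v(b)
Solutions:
 v(b) = C1 + Integral(b/cos(b), b)


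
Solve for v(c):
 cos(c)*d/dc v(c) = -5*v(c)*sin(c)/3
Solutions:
 v(c) = C1*cos(c)^(5/3)


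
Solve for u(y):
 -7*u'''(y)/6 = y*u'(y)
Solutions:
 u(y) = C1 + Integral(C2*airyai(-6^(1/3)*7^(2/3)*y/7) + C3*airybi(-6^(1/3)*7^(2/3)*y/7), y)


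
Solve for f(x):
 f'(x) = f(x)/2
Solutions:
 f(x) = C1*exp(x/2)


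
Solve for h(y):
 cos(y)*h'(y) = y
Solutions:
 h(y) = C1 + Integral(y/cos(y), y)


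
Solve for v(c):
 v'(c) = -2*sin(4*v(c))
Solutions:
 v(c) = -acos((-C1 - exp(16*c))/(C1 - exp(16*c)))/4 + pi/2
 v(c) = acos((-C1 - exp(16*c))/(C1 - exp(16*c)))/4


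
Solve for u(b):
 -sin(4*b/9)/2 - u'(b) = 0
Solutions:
 u(b) = C1 + 9*cos(4*b/9)/8


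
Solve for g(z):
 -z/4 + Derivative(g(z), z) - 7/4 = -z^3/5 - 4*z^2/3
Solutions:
 g(z) = C1 - z^4/20 - 4*z^3/9 + z^2/8 + 7*z/4


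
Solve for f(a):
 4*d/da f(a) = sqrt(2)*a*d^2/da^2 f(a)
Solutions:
 f(a) = C1 + C2*a^(1 + 2*sqrt(2))


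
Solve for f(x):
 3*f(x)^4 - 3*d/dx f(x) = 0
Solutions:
 f(x) = (-1/(C1 + 3*x))^(1/3)
 f(x) = (-1/(C1 + x))^(1/3)*(-3^(2/3) - 3*3^(1/6)*I)/6
 f(x) = (-1/(C1 + x))^(1/3)*(-3^(2/3) + 3*3^(1/6)*I)/6


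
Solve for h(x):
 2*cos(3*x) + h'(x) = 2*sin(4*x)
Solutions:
 h(x) = C1 - 2*sin(3*x)/3 - cos(4*x)/2


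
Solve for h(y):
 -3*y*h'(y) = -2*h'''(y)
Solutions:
 h(y) = C1 + Integral(C2*airyai(2^(2/3)*3^(1/3)*y/2) + C3*airybi(2^(2/3)*3^(1/3)*y/2), y)


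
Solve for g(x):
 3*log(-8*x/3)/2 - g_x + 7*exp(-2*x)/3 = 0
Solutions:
 g(x) = C1 + 3*x*log(-x)/2 + 3*x*(-log(3) - 1 + 3*log(2))/2 - 7*exp(-2*x)/6


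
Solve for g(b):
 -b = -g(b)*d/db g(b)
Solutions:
 g(b) = -sqrt(C1 + b^2)
 g(b) = sqrt(C1 + b^2)


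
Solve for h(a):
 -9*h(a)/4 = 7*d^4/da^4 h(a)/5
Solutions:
 h(a) = (C1*sin(sqrt(3)*5^(1/4)*7^(3/4)*a/14) + C2*cos(sqrt(3)*5^(1/4)*7^(3/4)*a/14))*exp(-sqrt(3)*5^(1/4)*7^(3/4)*a/14) + (C3*sin(sqrt(3)*5^(1/4)*7^(3/4)*a/14) + C4*cos(sqrt(3)*5^(1/4)*7^(3/4)*a/14))*exp(sqrt(3)*5^(1/4)*7^(3/4)*a/14)


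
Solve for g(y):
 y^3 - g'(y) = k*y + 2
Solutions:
 g(y) = C1 - k*y^2/2 + y^4/4 - 2*y


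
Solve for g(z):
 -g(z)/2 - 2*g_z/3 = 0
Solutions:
 g(z) = C1*exp(-3*z/4)


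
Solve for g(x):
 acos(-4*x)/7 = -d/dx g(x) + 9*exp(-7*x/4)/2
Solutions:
 g(x) = C1 - x*acos(-4*x)/7 - sqrt(1 - 16*x^2)/28 - 18*exp(-7*x/4)/7


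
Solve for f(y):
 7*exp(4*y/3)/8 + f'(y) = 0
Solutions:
 f(y) = C1 - 21*exp(4*y/3)/32


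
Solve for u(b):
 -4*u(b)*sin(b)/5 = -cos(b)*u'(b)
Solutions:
 u(b) = C1/cos(b)^(4/5)


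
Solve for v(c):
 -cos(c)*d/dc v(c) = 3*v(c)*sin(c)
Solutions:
 v(c) = C1*cos(c)^3


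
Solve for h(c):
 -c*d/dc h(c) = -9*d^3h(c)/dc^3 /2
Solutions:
 h(c) = C1 + Integral(C2*airyai(6^(1/3)*c/3) + C3*airybi(6^(1/3)*c/3), c)


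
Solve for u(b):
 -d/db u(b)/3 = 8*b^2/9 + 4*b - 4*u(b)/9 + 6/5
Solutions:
 u(b) = C1*exp(4*b/3) + 2*b^2 + 12*b + 117/10


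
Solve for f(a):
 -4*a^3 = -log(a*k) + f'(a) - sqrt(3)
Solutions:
 f(a) = C1 - a^4 + a*log(a*k) + a*(-1 + sqrt(3))


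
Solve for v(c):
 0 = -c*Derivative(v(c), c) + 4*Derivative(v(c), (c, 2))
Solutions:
 v(c) = C1 + C2*erfi(sqrt(2)*c/4)


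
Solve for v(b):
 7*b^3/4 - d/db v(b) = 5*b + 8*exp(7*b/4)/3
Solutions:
 v(b) = C1 + 7*b^4/16 - 5*b^2/2 - 32*exp(7*b/4)/21


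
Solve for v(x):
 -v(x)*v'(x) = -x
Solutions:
 v(x) = -sqrt(C1 + x^2)
 v(x) = sqrt(C1 + x^2)


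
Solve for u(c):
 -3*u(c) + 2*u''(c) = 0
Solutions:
 u(c) = C1*exp(-sqrt(6)*c/2) + C2*exp(sqrt(6)*c/2)


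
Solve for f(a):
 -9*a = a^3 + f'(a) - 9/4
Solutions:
 f(a) = C1 - a^4/4 - 9*a^2/2 + 9*a/4


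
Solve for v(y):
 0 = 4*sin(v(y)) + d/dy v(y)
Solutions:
 v(y) = -acos((-C1 - exp(8*y))/(C1 - exp(8*y))) + 2*pi
 v(y) = acos((-C1 - exp(8*y))/(C1 - exp(8*y)))


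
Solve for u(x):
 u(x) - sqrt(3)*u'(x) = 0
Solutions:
 u(x) = C1*exp(sqrt(3)*x/3)


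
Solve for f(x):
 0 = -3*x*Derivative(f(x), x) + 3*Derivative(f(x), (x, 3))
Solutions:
 f(x) = C1 + Integral(C2*airyai(x) + C3*airybi(x), x)


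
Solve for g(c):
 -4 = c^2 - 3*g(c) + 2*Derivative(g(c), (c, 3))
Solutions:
 g(c) = C3*exp(2^(2/3)*3^(1/3)*c/2) + c^2/3 + (C1*sin(2^(2/3)*3^(5/6)*c/4) + C2*cos(2^(2/3)*3^(5/6)*c/4))*exp(-2^(2/3)*3^(1/3)*c/4) + 4/3


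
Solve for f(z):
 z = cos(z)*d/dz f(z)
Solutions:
 f(z) = C1 + Integral(z/cos(z), z)


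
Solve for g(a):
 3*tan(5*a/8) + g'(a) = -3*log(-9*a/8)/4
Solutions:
 g(a) = C1 - 3*a*log(-a)/4 - 3*a*log(3)/2 + 3*a/4 + 9*a*log(2)/4 + 24*log(cos(5*a/8))/5


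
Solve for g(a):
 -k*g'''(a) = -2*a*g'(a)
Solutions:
 g(a) = C1 + Integral(C2*airyai(2^(1/3)*a*(1/k)^(1/3)) + C3*airybi(2^(1/3)*a*(1/k)^(1/3)), a)


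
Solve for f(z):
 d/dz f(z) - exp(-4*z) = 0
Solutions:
 f(z) = C1 - exp(-4*z)/4


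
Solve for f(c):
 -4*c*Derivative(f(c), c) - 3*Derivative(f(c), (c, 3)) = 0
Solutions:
 f(c) = C1 + Integral(C2*airyai(-6^(2/3)*c/3) + C3*airybi(-6^(2/3)*c/3), c)


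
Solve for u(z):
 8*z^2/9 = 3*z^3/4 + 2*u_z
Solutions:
 u(z) = C1 - 3*z^4/32 + 4*z^3/27


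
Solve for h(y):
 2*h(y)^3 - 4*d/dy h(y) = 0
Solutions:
 h(y) = -sqrt(-1/(C1 + y))
 h(y) = sqrt(-1/(C1 + y))


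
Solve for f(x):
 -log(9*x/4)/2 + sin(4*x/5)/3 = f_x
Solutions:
 f(x) = C1 - x*log(x)/2 - x*log(3) + x/2 + x*log(2) - 5*cos(4*x/5)/12


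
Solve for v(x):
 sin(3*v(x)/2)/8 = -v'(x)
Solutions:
 x/8 + log(cos(3*v(x)/2) - 1)/3 - log(cos(3*v(x)/2) + 1)/3 = C1


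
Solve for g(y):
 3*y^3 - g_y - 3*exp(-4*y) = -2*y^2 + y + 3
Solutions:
 g(y) = C1 + 3*y^4/4 + 2*y^3/3 - y^2/2 - 3*y + 3*exp(-4*y)/4


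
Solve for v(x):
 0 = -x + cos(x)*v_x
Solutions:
 v(x) = C1 + Integral(x/cos(x), x)


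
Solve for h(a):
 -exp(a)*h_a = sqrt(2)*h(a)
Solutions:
 h(a) = C1*exp(sqrt(2)*exp(-a))


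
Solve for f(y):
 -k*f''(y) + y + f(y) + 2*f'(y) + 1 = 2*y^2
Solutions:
 f(y) = C1*exp(y*(1 - sqrt(k + 1))/k) + C2*exp(y*(sqrt(k + 1) + 1)/k) + 4*k + 2*y^2 - 9*y + 17


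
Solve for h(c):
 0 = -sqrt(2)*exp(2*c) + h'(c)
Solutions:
 h(c) = C1 + sqrt(2)*exp(2*c)/2


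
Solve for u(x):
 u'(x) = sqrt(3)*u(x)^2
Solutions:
 u(x) = -1/(C1 + sqrt(3)*x)


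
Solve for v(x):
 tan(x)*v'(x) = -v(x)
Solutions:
 v(x) = C1/sin(x)


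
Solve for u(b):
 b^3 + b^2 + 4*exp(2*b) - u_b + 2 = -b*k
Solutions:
 u(b) = C1 + b^4/4 + b^3/3 + b^2*k/2 + 2*b + 2*exp(2*b)


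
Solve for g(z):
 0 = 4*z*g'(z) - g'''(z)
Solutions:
 g(z) = C1 + Integral(C2*airyai(2^(2/3)*z) + C3*airybi(2^(2/3)*z), z)


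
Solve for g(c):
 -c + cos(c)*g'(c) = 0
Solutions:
 g(c) = C1 + Integral(c/cos(c), c)


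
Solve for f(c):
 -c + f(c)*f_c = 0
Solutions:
 f(c) = -sqrt(C1 + c^2)
 f(c) = sqrt(C1 + c^2)


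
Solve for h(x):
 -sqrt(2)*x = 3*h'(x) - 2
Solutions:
 h(x) = C1 - sqrt(2)*x^2/6 + 2*x/3


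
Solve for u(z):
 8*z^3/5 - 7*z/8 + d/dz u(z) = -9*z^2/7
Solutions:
 u(z) = C1 - 2*z^4/5 - 3*z^3/7 + 7*z^2/16


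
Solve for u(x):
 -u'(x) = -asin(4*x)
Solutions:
 u(x) = C1 + x*asin(4*x) + sqrt(1 - 16*x^2)/4


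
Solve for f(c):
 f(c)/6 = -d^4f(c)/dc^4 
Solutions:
 f(c) = (C1*sin(2^(1/4)*3^(3/4)*c/6) + C2*cos(2^(1/4)*3^(3/4)*c/6))*exp(-2^(1/4)*3^(3/4)*c/6) + (C3*sin(2^(1/4)*3^(3/4)*c/6) + C4*cos(2^(1/4)*3^(3/4)*c/6))*exp(2^(1/4)*3^(3/4)*c/6)


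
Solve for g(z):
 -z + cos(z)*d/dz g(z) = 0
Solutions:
 g(z) = C1 + Integral(z/cos(z), z)


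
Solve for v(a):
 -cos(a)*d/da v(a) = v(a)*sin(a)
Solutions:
 v(a) = C1*cos(a)


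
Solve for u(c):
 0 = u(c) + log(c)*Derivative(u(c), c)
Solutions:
 u(c) = C1*exp(-li(c))


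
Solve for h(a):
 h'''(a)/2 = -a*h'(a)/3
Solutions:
 h(a) = C1 + Integral(C2*airyai(-2^(1/3)*3^(2/3)*a/3) + C3*airybi(-2^(1/3)*3^(2/3)*a/3), a)


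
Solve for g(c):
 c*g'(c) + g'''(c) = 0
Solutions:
 g(c) = C1 + Integral(C2*airyai(-c) + C3*airybi(-c), c)


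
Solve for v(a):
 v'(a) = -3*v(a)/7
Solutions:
 v(a) = C1*exp(-3*a/7)


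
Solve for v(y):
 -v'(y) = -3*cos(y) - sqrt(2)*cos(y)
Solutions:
 v(y) = C1 + sqrt(2)*sin(y) + 3*sin(y)


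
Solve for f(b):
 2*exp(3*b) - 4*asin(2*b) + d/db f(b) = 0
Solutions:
 f(b) = C1 + 4*b*asin(2*b) + 2*sqrt(1 - 4*b^2) - 2*exp(3*b)/3


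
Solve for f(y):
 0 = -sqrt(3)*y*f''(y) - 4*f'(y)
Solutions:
 f(y) = C1 + C2*y^(1 - 4*sqrt(3)/3)


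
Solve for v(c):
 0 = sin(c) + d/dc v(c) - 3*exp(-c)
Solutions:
 v(c) = C1 + cos(c) - 3*exp(-c)


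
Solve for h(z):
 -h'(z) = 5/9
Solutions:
 h(z) = C1 - 5*z/9


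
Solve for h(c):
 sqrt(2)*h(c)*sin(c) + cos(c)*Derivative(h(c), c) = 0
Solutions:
 h(c) = C1*cos(c)^(sqrt(2))


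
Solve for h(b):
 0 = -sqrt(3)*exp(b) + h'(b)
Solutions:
 h(b) = C1 + sqrt(3)*exp(b)


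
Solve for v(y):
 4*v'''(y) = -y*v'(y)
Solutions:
 v(y) = C1 + Integral(C2*airyai(-2^(1/3)*y/2) + C3*airybi(-2^(1/3)*y/2), y)


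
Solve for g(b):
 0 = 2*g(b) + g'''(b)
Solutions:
 g(b) = C3*exp(-2^(1/3)*b) + (C1*sin(2^(1/3)*sqrt(3)*b/2) + C2*cos(2^(1/3)*sqrt(3)*b/2))*exp(2^(1/3)*b/2)


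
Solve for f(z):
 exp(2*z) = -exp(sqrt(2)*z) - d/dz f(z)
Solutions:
 f(z) = C1 - exp(2*z)/2 - sqrt(2)*exp(sqrt(2)*z)/2


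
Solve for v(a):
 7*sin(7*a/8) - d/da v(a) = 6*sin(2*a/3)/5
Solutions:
 v(a) = C1 + 9*cos(2*a/3)/5 - 8*cos(7*a/8)


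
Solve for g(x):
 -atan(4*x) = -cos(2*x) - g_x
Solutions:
 g(x) = C1 + x*atan(4*x) - log(16*x^2 + 1)/8 - sin(2*x)/2


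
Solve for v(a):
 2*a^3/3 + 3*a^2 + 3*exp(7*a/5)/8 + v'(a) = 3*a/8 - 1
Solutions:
 v(a) = C1 - a^4/6 - a^3 + 3*a^2/16 - a - 15*exp(7*a/5)/56


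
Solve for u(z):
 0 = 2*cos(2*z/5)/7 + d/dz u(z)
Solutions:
 u(z) = C1 - 5*sin(2*z/5)/7


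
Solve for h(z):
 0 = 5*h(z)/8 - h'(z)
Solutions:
 h(z) = C1*exp(5*z/8)


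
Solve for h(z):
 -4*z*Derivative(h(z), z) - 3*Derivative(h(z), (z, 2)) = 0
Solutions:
 h(z) = C1 + C2*erf(sqrt(6)*z/3)


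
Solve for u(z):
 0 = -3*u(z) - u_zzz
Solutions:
 u(z) = C3*exp(-3^(1/3)*z) + (C1*sin(3^(5/6)*z/2) + C2*cos(3^(5/6)*z/2))*exp(3^(1/3)*z/2)


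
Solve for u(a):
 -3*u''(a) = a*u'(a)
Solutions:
 u(a) = C1 + C2*erf(sqrt(6)*a/6)


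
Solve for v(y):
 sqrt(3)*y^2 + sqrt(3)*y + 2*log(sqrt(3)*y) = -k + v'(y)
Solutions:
 v(y) = C1 + k*y + sqrt(3)*y^3/3 + sqrt(3)*y^2/2 + 2*y*log(y) - 2*y + y*log(3)


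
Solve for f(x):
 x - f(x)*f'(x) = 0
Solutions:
 f(x) = -sqrt(C1 + x^2)
 f(x) = sqrt(C1 + x^2)


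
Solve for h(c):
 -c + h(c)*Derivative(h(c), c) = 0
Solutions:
 h(c) = -sqrt(C1 + c^2)
 h(c) = sqrt(C1 + c^2)


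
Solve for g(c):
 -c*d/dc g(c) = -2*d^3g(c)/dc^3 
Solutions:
 g(c) = C1 + Integral(C2*airyai(2^(2/3)*c/2) + C3*airybi(2^(2/3)*c/2), c)


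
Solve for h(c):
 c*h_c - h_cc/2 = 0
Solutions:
 h(c) = C1 + C2*erfi(c)


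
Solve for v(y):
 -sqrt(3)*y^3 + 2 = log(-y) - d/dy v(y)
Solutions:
 v(y) = C1 + sqrt(3)*y^4/4 + y*log(-y) - 3*y


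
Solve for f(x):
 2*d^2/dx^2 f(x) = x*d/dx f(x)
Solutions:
 f(x) = C1 + C2*erfi(x/2)


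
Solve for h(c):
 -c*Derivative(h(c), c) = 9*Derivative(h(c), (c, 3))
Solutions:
 h(c) = C1 + Integral(C2*airyai(-3^(1/3)*c/3) + C3*airybi(-3^(1/3)*c/3), c)


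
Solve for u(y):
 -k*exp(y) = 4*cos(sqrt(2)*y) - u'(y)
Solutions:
 u(y) = C1 + k*exp(y) + 2*sqrt(2)*sin(sqrt(2)*y)


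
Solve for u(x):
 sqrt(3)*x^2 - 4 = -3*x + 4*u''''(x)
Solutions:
 u(x) = C1 + C2*x + C3*x^2 + C4*x^3 + sqrt(3)*x^6/1440 + x^5/160 - x^4/24


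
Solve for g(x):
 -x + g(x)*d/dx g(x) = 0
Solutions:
 g(x) = -sqrt(C1 + x^2)
 g(x) = sqrt(C1 + x^2)


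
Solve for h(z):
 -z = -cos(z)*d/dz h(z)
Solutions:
 h(z) = C1 + Integral(z/cos(z), z)


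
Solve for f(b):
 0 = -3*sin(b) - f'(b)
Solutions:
 f(b) = C1 + 3*cos(b)


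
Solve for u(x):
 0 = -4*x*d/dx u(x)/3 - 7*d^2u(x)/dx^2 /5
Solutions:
 u(x) = C1 + C2*erf(sqrt(210)*x/21)


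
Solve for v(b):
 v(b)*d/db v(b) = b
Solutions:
 v(b) = -sqrt(C1 + b^2)
 v(b) = sqrt(C1 + b^2)


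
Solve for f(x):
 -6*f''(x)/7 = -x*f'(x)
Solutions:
 f(x) = C1 + C2*erfi(sqrt(21)*x/6)


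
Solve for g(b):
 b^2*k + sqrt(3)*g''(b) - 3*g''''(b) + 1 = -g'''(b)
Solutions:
 g(b) = C1 + C2*b + C3*exp(b*(1 - sqrt(1 + 12*sqrt(3)))/6) + C4*exp(b*(1 + sqrt(1 + 12*sqrt(3)))/6) - sqrt(3)*b^4*k/36 + b^3*k/9 + b^2*(-k - sqrt(3)*k/9 - sqrt(3)/6)


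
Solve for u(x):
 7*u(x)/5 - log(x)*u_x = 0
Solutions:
 u(x) = C1*exp(7*li(x)/5)


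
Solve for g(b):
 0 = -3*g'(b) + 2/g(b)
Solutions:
 g(b) = -sqrt(C1 + 12*b)/3
 g(b) = sqrt(C1 + 12*b)/3


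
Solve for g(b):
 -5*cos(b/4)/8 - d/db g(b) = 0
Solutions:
 g(b) = C1 - 5*sin(b/4)/2


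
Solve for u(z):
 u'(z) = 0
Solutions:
 u(z) = C1


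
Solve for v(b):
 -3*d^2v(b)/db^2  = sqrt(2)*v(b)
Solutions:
 v(b) = C1*sin(2^(1/4)*sqrt(3)*b/3) + C2*cos(2^(1/4)*sqrt(3)*b/3)


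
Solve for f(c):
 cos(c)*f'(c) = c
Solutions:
 f(c) = C1 + Integral(c/cos(c), c)


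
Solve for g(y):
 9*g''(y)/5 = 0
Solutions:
 g(y) = C1 + C2*y


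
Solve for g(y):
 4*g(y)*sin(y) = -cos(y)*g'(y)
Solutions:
 g(y) = C1*cos(y)^4


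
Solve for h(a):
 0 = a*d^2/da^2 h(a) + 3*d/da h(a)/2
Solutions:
 h(a) = C1 + C2/sqrt(a)


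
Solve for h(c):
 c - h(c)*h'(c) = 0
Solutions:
 h(c) = -sqrt(C1 + c^2)
 h(c) = sqrt(C1 + c^2)


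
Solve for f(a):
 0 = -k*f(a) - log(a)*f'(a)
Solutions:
 f(a) = C1*exp(-k*li(a))


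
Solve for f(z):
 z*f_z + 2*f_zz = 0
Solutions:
 f(z) = C1 + C2*erf(z/2)


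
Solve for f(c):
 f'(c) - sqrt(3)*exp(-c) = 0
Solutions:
 f(c) = C1 - sqrt(3)*exp(-c)


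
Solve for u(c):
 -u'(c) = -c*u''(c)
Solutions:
 u(c) = C1 + C2*c^2


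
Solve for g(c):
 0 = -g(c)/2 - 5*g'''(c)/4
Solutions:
 g(c) = C3*exp(-2^(1/3)*5^(2/3)*c/5) + (C1*sin(2^(1/3)*sqrt(3)*5^(2/3)*c/10) + C2*cos(2^(1/3)*sqrt(3)*5^(2/3)*c/10))*exp(2^(1/3)*5^(2/3)*c/10)


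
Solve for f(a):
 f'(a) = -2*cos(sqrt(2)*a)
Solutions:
 f(a) = C1 - sqrt(2)*sin(sqrt(2)*a)


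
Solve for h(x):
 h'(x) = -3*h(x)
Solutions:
 h(x) = C1*exp(-3*x)


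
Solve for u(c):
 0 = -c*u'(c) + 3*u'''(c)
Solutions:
 u(c) = C1 + Integral(C2*airyai(3^(2/3)*c/3) + C3*airybi(3^(2/3)*c/3), c)


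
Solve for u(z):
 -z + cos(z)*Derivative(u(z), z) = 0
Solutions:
 u(z) = C1 + Integral(z/cos(z), z)


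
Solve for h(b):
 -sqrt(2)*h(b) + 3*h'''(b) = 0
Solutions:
 h(b) = C3*exp(2^(1/6)*3^(2/3)*b/3) + (C1*sin(6^(1/6)*b/2) + C2*cos(6^(1/6)*b/2))*exp(-2^(1/6)*3^(2/3)*b/6)


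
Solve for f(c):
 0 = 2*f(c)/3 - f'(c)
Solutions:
 f(c) = C1*exp(2*c/3)


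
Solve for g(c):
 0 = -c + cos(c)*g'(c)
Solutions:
 g(c) = C1 + Integral(c/cos(c), c)


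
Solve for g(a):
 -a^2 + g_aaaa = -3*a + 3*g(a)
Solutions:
 g(a) = C1*exp(-3^(1/4)*a) + C2*exp(3^(1/4)*a) + C3*sin(3^(1/4)*a) + C4*cos(3^(1/4)*a) - a^2/3 + a


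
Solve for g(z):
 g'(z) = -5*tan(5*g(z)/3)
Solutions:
 g(z) = -3*asin(C1*exp(-25*z/3))/5 + 3*pi/5
 g(z) = 3*asin(C1*exp(-25*z/3))/5


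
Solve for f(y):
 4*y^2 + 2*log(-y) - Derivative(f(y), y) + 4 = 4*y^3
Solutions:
 f(y) = C1 - y^4 + 4*y^3/3 + 2*y*log(-y) + 2*y


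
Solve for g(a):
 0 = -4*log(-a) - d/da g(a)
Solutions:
 g(a) = C1 - 4*a*log(-a) + 4*a


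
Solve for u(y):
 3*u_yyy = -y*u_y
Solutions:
 u(y) = C1 + Integral(C2*airyai(-3^(2/3)*y/3) + C3*airybi(-3^(2/3)*y/3), y)


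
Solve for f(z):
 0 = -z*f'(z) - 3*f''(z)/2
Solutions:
 f(z) = C1 + C2*erf(sqrt(3)*z/3)


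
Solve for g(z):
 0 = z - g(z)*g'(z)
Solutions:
 g(z) = -sqrt(C1 + z^2)
 g(z) = sqrt(C1 + z^2)


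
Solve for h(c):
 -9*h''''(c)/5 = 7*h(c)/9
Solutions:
 h(c) = (C1*sin(sqrt(2)*35^(1/4)*c/6) + C2*cos(sqrt(2)*35^(1/4)*c/6))*exp(-sqrt(2)*35^(1/4)*c/6) + (C3*sin(sqrt(2)*35^(1/4)*c/6) + C4*cos(sqrt(2)*35^(1/4)*c/6))*exp(sqrt(2)*35^(1/4)*c/6)


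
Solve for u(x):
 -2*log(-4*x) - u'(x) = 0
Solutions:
 u(x) = C1 - 2*x*log(-x) + 2*x*(1 - 2*log(2))


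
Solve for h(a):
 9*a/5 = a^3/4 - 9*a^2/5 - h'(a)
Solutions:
 h(a) = C1 + a^4/16 - 3*a^3/5 - 9*a^2/10


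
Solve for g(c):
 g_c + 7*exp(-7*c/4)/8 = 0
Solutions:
 g(c) = C1 + exp(-7*c/4)/2


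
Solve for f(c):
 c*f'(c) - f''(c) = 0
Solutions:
 f(c) = C1 + C2*erfi(sqrt(2)*c/2)


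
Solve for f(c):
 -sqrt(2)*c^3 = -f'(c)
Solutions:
 f(c) = C1 + sqrt(2)*c^4/4


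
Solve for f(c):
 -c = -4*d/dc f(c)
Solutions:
 f(c) = C1 + c^2/8


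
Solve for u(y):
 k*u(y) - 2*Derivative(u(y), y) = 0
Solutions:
 u(y) = C1*exp(k*y/2)


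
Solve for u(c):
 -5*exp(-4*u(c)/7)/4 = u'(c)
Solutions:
 u(c) = 7*log(-I*(C1 - 5*c/7)^(1/4))
 u(c) = 7*log(I*(C1 - 5*c/7)^(1/4))
 u(c) = 7*log(-(C1 - 5*c/7)^(1/4))
 u(c) = 7*log(C1 - 5*c/7)/4


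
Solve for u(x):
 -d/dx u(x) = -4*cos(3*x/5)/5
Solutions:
 u(x) = C1 + 4*sin(3*x/5)/3


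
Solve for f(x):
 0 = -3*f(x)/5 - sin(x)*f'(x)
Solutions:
 f(x) = C1*(cos(x) + 1)^(3/10)/(cos(x) - 1)^(3/10)


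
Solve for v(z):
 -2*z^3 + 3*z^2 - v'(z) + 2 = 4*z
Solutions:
 v(z) = C1 - z^4/2 + z^3 - 2*z^2 + 2*z


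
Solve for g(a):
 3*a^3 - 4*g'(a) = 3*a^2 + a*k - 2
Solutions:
 g(a) = C1 + 3*a^4/16 - a^3/4 - a^2*k/8 + a/2


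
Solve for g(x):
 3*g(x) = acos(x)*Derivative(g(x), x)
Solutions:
 g(x) = C1*exp(3*Integral(1/acos(x), x))


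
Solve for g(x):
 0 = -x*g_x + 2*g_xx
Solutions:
 g(x) = C1 + C2*erfi(x/2)


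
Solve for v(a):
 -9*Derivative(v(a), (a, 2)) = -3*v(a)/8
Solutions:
 v(a) = C1*exp(-sqrt(6)*a/12) + C2*exp(sqrt(6)*a/12)


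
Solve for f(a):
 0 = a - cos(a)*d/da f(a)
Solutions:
 f(a) = C1 + Integral(a/cos(a), a)


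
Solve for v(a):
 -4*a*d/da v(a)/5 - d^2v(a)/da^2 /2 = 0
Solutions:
 v(a) = C1 + C2*erf(2*sqrt(5)*a/5)


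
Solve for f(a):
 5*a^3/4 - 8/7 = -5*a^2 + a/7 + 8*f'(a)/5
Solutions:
 f(a) = C1 + 25*a^4/128 + 25*a^3/24 - 5*a^2/112 - 5*a/7


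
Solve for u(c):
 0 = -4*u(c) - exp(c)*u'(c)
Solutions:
 u(c) = C1*exp(4*exp(-c))


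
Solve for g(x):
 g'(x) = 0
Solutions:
 g(x) = C1


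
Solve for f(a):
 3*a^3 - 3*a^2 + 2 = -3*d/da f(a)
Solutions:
 f(a) = C1 - a^4/4 + a^3/3 - 2*a/3


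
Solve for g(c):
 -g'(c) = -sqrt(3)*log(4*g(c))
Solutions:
 -sqrt(3)*Integral(1/(log(_y) + 2*log(2)), (_y, g(c)))/3 = C1 - c


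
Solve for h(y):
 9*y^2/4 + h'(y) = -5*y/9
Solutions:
 h(y) = C1 - 3*y^3/4 - 5*y^2/18


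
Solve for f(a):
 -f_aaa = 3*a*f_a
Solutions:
 f(a) = C1 + Integral(C2*airyai(-3^(1/3)*a) + C3*airybi(-3^(1/3)*a), a)


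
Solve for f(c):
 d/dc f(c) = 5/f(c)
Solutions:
 f(c) = -sqrt(C1 + 10*c)
 f(c) = sqrt(C1 + 10*c)


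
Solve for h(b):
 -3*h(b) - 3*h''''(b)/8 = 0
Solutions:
 h(b) = (C1*sin(2^(1/4)*b) + C2*cos(2^(1/4)*b))*exp(-2^(1/4)*b) + (C3*sin(2^(1/4)*b) + C4*cos(2^(1/4)*b))*exp(2^(1/4)*b)


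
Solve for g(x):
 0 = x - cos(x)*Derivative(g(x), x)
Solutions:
 g(x) = C1 + Integral(x/cos(x), x)


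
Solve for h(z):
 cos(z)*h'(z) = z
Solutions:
 h(z) = C1 + Integral(z/cos(z), z)


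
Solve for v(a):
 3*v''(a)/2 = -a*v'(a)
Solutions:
 v(a) = C1 + C2*erf(sqrt(3)*a/3)


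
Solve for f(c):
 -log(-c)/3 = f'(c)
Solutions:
 f(c) = C1 - c*log(-c)/3 + c/3


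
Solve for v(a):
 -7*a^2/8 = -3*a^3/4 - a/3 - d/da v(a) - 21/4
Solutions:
 v(a) = C1 - 3*a^4/16 + 7*a^3/24 - a^2/6 - 21*a/4


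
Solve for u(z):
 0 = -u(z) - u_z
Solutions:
 u(z) = C1*exp(-z)


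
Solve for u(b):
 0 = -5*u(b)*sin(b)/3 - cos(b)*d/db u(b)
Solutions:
 u(b) = C1*cos(b)^(5/3)


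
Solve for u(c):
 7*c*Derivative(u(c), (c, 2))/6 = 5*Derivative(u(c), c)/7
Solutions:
 u(c) = C1 + C2*c^(79/49)


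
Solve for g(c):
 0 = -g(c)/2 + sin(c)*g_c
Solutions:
 g(c) = C1*(cos(c) - 1)^(1/4)/(cos(c) + 1)^(1/4)


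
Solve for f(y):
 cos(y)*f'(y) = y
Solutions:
 f(y) = C1 + Integral(y/cos(y), y)


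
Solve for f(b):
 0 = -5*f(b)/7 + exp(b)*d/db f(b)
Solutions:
 f(b) = C1*exp(-5*exp(-b)/7)


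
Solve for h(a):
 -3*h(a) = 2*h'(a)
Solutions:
 h(a) = C1*exp(-3*a/2)


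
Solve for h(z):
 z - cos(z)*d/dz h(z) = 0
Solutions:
 h(z) = C1 + Integral(z/cos(z), z)


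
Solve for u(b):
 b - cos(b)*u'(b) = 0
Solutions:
 u(b) = C1 + Integral(b/cos(b), b)


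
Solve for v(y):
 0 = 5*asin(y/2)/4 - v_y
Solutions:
 v(y) = C1 + 5*y*asin(y/2)/4 + 5*sqrt(4 - y^2)/4


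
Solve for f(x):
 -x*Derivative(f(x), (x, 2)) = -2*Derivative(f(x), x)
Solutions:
 f(x) = C1 + C2*x^3


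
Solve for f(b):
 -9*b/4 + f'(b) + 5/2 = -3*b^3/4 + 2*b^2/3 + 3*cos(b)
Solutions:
 f(b) = C1 - 3*b^4/16 + 2*b^3/9 + 9*b^2/8 - 5*b/2 + 3*sin(b)


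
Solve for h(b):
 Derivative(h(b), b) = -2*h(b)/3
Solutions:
 h(b) = C1*exp(-2*b/3)


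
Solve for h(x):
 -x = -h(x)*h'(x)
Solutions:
 h(x) = -sqrt(C1 + x^2)
 h(x) = sqrt(C1 + x^2)


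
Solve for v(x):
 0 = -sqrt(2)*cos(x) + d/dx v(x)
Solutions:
 v(x) = C1 + sqrt(2)*sin(x)


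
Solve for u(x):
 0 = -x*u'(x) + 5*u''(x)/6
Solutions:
 u(x) = C1 + C2*erfi(sqrt(15)*x/5)


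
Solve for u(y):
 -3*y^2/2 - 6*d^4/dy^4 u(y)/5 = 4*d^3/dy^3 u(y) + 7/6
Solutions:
 u(y) = C1 + C2*y + C3*y^2 + C4*exp(-10*y/3) - y^5/160 + 3*y^4/320 - 431*y^3/7200


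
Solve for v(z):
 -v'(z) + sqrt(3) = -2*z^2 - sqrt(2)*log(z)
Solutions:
 v(z) = C1 + 2*z^3/3 + sqrt(2)*z*log(z) - sqrt(2)*z + sqrt(3)*z


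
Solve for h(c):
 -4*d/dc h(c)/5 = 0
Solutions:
 h(c) = C1


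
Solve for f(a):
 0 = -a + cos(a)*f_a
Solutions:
 f(a) = C1 + Integral(a/cos(a), a)


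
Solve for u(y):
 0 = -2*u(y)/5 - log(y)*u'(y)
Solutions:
 u(y) = C1*exp(-2*li(y)/5)


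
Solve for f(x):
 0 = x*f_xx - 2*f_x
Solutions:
 f(x) = C1 + C2*x^3


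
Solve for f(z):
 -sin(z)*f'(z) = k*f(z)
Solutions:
 f(z) = C1*exp(k*(-log(cos(z) - 1) + log(cos(z) + 1))/2)


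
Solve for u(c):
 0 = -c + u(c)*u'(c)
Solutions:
 u(c) = -sqrt(C1 + c^2)
 u(c) = sqrt(C1 + c^2)


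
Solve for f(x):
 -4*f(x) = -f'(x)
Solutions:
 f(x) = C1*exp(4*x)


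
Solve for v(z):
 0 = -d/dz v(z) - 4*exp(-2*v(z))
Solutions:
 v(z) = log(-sqrt(C1 - 8*z))
 v(z) = log(C1 - 8*z)/2


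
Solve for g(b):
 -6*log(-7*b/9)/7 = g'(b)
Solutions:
 g(b) = C1 - 6*b*log(-b)/7 + 6*b*(-log(7) + 1 + 2*log(3))/7


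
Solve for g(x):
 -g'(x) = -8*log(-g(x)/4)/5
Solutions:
 -5*Integral(1/(log(-_y) - 2*log(2)), (_y, g(x)))/8 = C1 - x


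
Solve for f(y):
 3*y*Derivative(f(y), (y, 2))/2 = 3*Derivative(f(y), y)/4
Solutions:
 f(y) = C1 + C2*y^(3/2)


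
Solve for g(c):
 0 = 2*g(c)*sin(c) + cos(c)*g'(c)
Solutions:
 g(c) = C1*cos(c)^2


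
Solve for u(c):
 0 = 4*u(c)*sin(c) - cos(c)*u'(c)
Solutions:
 u(c) = C1/cos(c)^4


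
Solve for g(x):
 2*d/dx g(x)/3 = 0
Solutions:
 g(x) = C1


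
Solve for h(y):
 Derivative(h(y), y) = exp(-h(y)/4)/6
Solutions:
 h(y) = 4*log(C1 + y/24)


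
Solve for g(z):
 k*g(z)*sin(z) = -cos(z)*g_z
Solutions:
 g(z) = C1*exp(k*log(cos(z)))


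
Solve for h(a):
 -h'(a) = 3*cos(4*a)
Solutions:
 h(a) = C1 - 3*sin(4*a)/4


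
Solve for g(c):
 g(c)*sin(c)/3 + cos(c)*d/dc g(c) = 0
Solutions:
 g(c) = C1*cos(c)^(1/3)


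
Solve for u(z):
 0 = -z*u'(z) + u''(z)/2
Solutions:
 u(z) = C1 + C2*erfi(z)


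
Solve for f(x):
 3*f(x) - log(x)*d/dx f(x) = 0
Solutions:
 f(x) = C1*exp(3*li(x))


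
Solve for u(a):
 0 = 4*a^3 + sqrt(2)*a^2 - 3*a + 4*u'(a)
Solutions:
 u(a) = C1 - a^4/4 - sqrt(2)*a^3/12 + 3*a^2/8


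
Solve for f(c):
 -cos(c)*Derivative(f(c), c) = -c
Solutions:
 f(c) = C1 + Integral(c/cos(c), c)


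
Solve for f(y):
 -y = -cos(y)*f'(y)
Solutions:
 f(y) = C1 + Integral(y/cos(y), y)


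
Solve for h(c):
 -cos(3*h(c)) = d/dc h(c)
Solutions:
 h(c) = -asin((C1 + exp(6*c))/(C1 - exp(6*c)))/3 + pi/3
 h(c) = asin((C1 + exp(6*c))/(C1 - exp(6*c)))/3


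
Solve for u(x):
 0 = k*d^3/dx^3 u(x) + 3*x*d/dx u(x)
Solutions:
 u(x) = C1 + Integral(C2*airyai(3^(1/3)*x*(-1/k)^(1/3)) + C3*airybi(3^(1/3)*x*(-1/k)^(1/3)), x)


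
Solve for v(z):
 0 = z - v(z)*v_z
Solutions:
 v(z) = -sqrt(C1 + z^2)
 v(z) = sqrt(C1 + z^2)


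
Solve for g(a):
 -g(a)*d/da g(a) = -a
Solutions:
 g(a) = -sqrt(C1 + a^2)
 g(a) = sqrt(C1 + a^2)


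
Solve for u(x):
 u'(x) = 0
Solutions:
 u(x) = C1


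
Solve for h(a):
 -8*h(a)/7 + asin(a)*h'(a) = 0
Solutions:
 h(a) = C1*exp(8*Integral(1/asin(a), a)/7)


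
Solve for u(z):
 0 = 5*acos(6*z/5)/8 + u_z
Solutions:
 u(z) = C1 - 5*z*acos(6*z/5)/8 + 5*sqrt(25 - 36*z^2)/48


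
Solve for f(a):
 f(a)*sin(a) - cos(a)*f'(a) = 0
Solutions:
 f(a) = C1/cos(a)


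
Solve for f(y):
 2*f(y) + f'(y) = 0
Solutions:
 f(y) = C1*exp(-2*y)


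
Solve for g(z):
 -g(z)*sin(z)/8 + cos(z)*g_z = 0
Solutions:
 g(z) = C1/cos(z)^(1/8)


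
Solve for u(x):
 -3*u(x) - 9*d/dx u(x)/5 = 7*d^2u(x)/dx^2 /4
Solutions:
 u(x) = (C1*sin(4*sqrt(111)*x/35) + C2*cos(4*sqrt(111)*x/35))*exp(-18*x/35)


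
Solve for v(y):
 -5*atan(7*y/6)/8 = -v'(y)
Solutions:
 v(y) = C1 + 5*y*atan(7*y/6)/8 - 15*log(49*y^2 + 36)/56


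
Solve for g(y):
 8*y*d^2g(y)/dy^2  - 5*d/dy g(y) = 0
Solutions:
 g(y) = C1 + C2*y^(13/8)


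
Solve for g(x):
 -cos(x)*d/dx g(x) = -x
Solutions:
 g(x) = C1 + Integral(x/cos(x), x)


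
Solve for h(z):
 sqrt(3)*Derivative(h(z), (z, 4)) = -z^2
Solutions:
 h(z) = C1 + C2*z + C3*z^2 + C4*z^3 - sqrt(3)*z^6/1080


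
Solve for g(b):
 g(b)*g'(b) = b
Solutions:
 g(b) = -sqrt(C1 + b^2)
 g(b) = sqrt(C1 + b^2)


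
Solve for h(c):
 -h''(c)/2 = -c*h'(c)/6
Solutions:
 h(c) = C1 + C2*erfi(sqrt(6)*c/6)


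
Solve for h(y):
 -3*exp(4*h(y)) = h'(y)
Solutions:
 h(y) = log(-I*(1/(C1 + 12*y))^(1/4))
 h(y) = log(I*(1/(C1 + 12*y))^(1/4))
 h(y) = log(-(1/(C1 + 12*y))^(1/4))
 h(y) = log(1/(C1 + 12*y))/4


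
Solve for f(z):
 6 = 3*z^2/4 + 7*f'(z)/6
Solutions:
 f(z) = C1 - 3*z^3/14 + 36*z/7


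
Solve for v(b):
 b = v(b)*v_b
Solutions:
 v(b) = -sqrt(C1 + b^2)
 v(b) = sqrt(C1 + b^2)


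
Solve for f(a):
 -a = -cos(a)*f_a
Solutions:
 f(a) = C1 + Integral(a/cos(a), a)


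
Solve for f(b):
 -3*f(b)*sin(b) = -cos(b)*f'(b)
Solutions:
 f(b) = C1/cos(b)^3


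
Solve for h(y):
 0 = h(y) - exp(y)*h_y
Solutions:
 h(y) = C1*exp(-exp(-y))


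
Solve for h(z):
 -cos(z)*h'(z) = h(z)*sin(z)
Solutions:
 h(z) = C1*cos(z)


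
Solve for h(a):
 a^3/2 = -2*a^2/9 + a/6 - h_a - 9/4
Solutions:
 h(a) = C1 - a^4/8 - 2*a^3/27 + a^2/12 - 9*a/4


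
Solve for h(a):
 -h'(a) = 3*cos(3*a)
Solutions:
 h(a) = C1 - sin(3*a)


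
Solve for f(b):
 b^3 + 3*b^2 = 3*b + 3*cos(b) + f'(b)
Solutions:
 f(b) = C1 + b^4/4 + b^3 - 3*b^2/2 - 3*sin(b)
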